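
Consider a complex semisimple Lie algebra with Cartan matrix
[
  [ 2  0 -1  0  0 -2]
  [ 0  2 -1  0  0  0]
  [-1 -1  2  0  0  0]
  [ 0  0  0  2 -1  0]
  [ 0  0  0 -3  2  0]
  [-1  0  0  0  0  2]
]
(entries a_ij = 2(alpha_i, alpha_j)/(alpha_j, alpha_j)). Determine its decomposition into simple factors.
B4 + G2

The diagram associated to this matrix has two connected components: the simple roots {alpha_1, alpha_2, alpha_3, alpha_6} form a chain of 4 nodes with a double edge at one end; the terminal node there is the unique short simple root (B_4), and {alpha_4, alpha_5} form two nodes joined by a triple edge (G_2). A semisimple Lie algebra decomposes uniquely as the direct sum of simple ideals, one per connected component of its Dynkin diagram, so g ≅ B_4 ⊕ G_2 (dimension 36 + 14 = 50).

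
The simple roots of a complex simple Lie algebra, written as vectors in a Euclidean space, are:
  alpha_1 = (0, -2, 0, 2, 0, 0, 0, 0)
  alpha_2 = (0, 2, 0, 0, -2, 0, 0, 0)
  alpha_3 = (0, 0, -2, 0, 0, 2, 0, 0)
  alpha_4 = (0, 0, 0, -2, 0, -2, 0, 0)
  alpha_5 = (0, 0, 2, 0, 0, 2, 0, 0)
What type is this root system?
D_5 (so(10))

Compute the Cartan integers a_ij = 2(alpha_i, alpha_j)/(alpha_j, alpha_j); the resulting 5x5 Cartan matrix is
[[2, -1, 0, -1, 0], [-1, 2, 0, 0, 0], [0, 0, 2, -1, 0], [-1, 0, -1, 2, -1], [0, 0, 0, -1, 2]].
All simple roots have the same length, so the diagram is simply laced. The associated Dynkin diagram is a chain of 3 nodes with a fork of two nodes at one end (D_5), so the type is D_5 (the algebra so(10)).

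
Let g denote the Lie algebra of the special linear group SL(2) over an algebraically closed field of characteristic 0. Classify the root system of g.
type A_1

This is sl(2), which has dimension 2^2 - 1 = 3 and rank 2 - 1 = 1 (a Cartan subalgebra is the diagonal traceless matrices). In the classification of classical Lie algebras, the special linear algebra sl(n+1) has type A_n; here n = 1, so the Dynkin diagram is a chain of 1 nodes with single edges (A_1). Hence the type is A_1.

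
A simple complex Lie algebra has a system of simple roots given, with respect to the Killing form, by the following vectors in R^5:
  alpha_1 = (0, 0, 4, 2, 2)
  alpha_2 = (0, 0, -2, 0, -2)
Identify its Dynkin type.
Compute the Cartan integers a_ij = 2(alpha_i, alpha_j)/(alpha_j, alpha_j); the resulting 2x2 Cartan matrix is
[[2, -3], [-1, 2]].
The roots have two lengths (squared-length ratio 3:1); the short ones are alpha_{2}. The associated Dynkin diagram is two nodes joined by a triple edge (G_2), so the type is G_2.

G_2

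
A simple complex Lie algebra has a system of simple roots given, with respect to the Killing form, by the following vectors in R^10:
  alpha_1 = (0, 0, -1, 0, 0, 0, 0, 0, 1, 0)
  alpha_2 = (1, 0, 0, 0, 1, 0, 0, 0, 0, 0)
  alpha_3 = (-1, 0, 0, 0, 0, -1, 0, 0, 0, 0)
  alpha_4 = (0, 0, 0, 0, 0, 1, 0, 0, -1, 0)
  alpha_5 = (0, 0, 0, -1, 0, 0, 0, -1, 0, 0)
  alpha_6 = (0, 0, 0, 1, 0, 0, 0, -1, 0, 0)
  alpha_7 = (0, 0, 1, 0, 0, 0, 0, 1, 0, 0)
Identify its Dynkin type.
D_7

Compute the Cartan integers a_ij = 2(alpha_i, alpha_j)/(alpha_j, alpha_j); the resulting 7x7 Cartan matrix is
[[2, 0, 0, -1, 0, 0, -1], [0, 2, -1, 0, 0, 0, 0], [0, -1, 2, -1, 0, 0, 0], [-1, 0, -1, 2, 0, 0, 0], [0, 0, 0, 0, 2, 0, -1], [0, 0, 0, 0, 0, 2, -1], [-1, 0, 0, 0, -1, -1, 2]].
All simple roots have the same length, so the diagram is simply laced. The associated Dynkin diagram is a chain of 5 nodes with a fork of two nodes at one end (D_7), so the type is D_7 (the algebra so(14)).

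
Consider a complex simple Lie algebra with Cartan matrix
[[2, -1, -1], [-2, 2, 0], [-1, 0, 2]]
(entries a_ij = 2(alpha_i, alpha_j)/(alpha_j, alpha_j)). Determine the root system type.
C3

The matrix has rank 3 with 2's on the diagonal. Reading the off-diagonal entries as Dynkin edges (a single edge where a_ij = a_ji = -1; a double or triple edge where a_ij * a_ji = 2 or 3), the diagram is a chain of 3 nodes with a double edge at one end; the terminal node there is the unique long simple root (C_3). One simple-root ordering that puts it in standard form is (alpha_3, alpha_1, alpha_2). So the algebra is type C_3, i.e. sp(6).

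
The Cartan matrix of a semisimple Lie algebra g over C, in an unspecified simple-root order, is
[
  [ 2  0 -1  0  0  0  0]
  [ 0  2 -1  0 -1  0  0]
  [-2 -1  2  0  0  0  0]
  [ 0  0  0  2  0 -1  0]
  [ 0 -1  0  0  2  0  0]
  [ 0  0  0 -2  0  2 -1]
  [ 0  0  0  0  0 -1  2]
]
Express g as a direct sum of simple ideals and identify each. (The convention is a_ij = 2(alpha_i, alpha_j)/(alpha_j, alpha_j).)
B_3 + B_4

The diagram associated to this matrix has two connected components: the simple roots {alpha_4, alpha_6, alpha_7} form a chain of 3 nodes with a double edge at one end; the terminal node there is the unique short simple root (B_3), and {alpha_1, alpha_2, alpha_3, alpha_5} form a chain of 4 nodes with a double edge at one end; the terminal node there is the unique short simple root (B_4). A semisimple Lie algebra decomposes uniquely as the direct sum of simple ideals, one per connected component of its Dynkin diagram, so g ≅ B_3 ⊕ B_4 (dimension 21 + 36 = 57).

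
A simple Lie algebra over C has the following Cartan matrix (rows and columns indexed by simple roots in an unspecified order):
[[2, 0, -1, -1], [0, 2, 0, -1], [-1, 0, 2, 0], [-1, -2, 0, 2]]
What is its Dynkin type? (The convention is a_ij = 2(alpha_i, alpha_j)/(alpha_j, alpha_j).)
The matrix has rank 4 with 2's on the diagonal. Reading the off-diagonal entries as Dynkin edges (a single edge where a_ij = a_ji = -1; a double or triple edge where a_ij * a_ji = 2 or 3), the diagram is a chain of 4 nodes with a double edge at one end; the terminal node there is the unique short simple root (B_4). One simple-root ordering that puts it in standard form is (alpha_3, alpha_1, alpha_4, alpha_2). So the algebra is type B_4, i.e. so(9).

B_4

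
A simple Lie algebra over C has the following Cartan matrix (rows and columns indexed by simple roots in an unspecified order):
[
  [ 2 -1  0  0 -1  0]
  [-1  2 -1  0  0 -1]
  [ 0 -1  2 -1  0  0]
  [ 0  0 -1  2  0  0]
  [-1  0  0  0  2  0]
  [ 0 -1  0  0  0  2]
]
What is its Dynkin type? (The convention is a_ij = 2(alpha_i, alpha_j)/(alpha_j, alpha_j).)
E_6

The matrix has rank 6 with 2's on the diagonal. Reading the off-diagonal entries as Dynkin edges (a single edge where a_ij = a_ji = -1; a double or triple edge where a_ij * a_ji = 2 or 3), the diagram is a chain of 5 nodes with one extra node attached to the third node from one end (E_6). One simple-root ordering that puts it in standard form is (alpha_4, alpha_6, alpha_3, alpha_2, alpha_1, alpha_5). So the algebra is type E_6.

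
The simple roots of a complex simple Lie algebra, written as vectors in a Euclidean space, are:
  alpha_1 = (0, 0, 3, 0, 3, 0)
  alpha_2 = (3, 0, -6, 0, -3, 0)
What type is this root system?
Compute the Cartan integers a_ij = 2(alpha_i, alpha_j)/(alpha_j, alpha_j); the resulting 2x2 Cartan matrix is
[[2, -1], [-3, 2]].
The roots have two lengths (squared-length ratio 3:1); the short ones are alpha_{1}. The associated Dynkin diagram is two nodes joined by a triple edge (G_2), so the type is G_2.

G2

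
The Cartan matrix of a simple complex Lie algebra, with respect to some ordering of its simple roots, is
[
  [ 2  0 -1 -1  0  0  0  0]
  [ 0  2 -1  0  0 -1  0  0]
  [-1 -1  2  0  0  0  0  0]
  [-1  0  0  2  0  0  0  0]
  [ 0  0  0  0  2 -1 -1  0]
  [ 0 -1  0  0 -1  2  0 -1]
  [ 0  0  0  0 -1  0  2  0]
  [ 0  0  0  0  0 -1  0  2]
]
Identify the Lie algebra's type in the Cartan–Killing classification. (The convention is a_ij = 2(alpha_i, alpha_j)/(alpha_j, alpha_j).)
E_8

The matrix has rank 8 with 2's on the diagonal. Reading the off-diagonal entries as Dynkin edges (a single edge where a_ij = a_ji = -1; a double or triple edge where a_ij * a_ji = 2 or 3), the diagram is a chain of 7 nodes with one extra node attached to the third node from one end (E_8). One simple-root ordering that puts it in standard form is (alpha_7, alpha_8, alpha_5, alpha_6, alpha_2, alpha_3, alpha_1, alpha_4). So the algebra is type E_8.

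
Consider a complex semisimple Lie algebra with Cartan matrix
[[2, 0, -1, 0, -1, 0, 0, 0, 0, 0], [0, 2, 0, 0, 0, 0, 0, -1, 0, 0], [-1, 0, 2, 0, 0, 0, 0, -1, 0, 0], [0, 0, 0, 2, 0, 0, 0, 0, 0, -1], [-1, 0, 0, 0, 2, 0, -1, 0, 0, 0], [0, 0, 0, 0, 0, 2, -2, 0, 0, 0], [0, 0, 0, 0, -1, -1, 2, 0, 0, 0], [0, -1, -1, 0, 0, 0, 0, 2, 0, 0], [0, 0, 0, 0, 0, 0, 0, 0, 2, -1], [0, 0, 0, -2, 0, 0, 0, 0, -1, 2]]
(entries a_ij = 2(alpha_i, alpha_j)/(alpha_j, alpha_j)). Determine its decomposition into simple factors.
The diagram associated to this matrix has two connected components: the simple roots {alpha_4, alpha_9, alpha_10} form a chain of 3 nodes with a double edge at one end; the terminal node there is the unique short simple root (B_3), and {alpha_1, alpha_2, alpha_3, alpha_5, alpha_6, alpha_7, alpha_8} form a chain of 7 nodes with a double edge at one end; the terminal node there is the unique long simple root (C_7). A semisimple Lie algebra decomposes uniquely as the direct sum of simple ideals, one per connected component of its Dynkin diagram, so g ≅ B_3 ⊕ C_7 (dimension 21 + 105 = 126).

B_3 + C_7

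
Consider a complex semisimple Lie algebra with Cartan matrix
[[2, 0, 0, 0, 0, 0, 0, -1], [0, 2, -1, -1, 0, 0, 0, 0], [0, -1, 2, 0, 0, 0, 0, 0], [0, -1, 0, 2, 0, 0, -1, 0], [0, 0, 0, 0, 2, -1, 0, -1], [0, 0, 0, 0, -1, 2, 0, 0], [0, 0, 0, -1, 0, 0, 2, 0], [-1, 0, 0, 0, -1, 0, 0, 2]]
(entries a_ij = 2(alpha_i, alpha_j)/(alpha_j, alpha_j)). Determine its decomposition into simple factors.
A4 + A4

The diagram associated to this matrix has two connected components: the simple roots {alpha_2, alpha_3, alpha_4, alpha_7} form a chain of 4 nodes with single edges (A_4), and {alpha_1, alpha_5, alpha_6, alpha_8} form a chain of 4 nodes with single edges (A_4). A semisimple Lie algebra decomposes uniquely as the direct sum of simple ideals, one per connected component of its Dynkin diagram, so g ≅ A_4 ⊕ A_4 (dimension 24 + 24 = 48).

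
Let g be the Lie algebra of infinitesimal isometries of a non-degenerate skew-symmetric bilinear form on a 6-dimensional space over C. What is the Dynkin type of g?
This is sp(6), which has dimension 6(6+1)/2 = 21 and rank 6/2 = 3. In the classification of classical Lie algebras, the symplectic algebra sp(2n) has type C_n; here n = 3, so the Dynkin diagram is a chain of 3 nodes with a double edge at one end; the terminal node there is the unique long simple root (C_3). Hence the type is C_3.

C_3 (sp(6))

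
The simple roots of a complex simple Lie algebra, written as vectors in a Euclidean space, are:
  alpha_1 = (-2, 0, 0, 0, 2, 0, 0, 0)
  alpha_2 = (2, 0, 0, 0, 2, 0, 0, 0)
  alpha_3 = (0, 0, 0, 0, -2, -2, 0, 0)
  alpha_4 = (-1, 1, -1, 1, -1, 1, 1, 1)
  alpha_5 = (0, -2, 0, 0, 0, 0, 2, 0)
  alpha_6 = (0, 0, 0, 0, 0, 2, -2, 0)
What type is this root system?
E_6

Compute the Cartan integers a_ij = 2(alpha_i, alpha_j)/(alpha_j, alpha_j); the resulting 6x6 Cartan matrix is
[[2, 0, -1, 0, 0, 0], [0, 2, -1, -1, 0, 0], [-1, -1, 2, 0, 0, -1], [0, -1, 0, 2, 0, 0], [0, 0, 0, 0, 2, -1], [0, 0, -1, 0, -1, 2]].
All simple roots have the same length, so the diagram is simply laced. The associated Dynkin diagram is a chain of 5 nodes with one extra node attached to the third node from one end (E_6), so the type is E_6.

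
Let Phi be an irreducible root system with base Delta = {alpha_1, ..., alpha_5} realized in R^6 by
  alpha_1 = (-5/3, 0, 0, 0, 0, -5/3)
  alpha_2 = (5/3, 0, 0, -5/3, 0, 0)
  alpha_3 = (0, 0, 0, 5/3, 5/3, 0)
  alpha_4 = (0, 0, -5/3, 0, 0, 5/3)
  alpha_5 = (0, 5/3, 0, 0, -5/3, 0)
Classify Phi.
Compute the Cartan integers a_ij = 2(alpha_i, alpha_j)/(alpha_j, alpha_j); the resulting 5x5 Cartan matrix is
[[2, -1, 0, -1, 0], [-1, 2, -1, 0, 0], [0, -1, 2, 0, -1], [-1, 0, 0, 2, 0], [0, 0, -1, 0, 2]].
All simple roots have the same length, so the diagram is simply laced. The associated Dynkin diagram is a chain of 5 nodes with single edges (A_5), so the type is A_5 (the algebra sl(6)).

A5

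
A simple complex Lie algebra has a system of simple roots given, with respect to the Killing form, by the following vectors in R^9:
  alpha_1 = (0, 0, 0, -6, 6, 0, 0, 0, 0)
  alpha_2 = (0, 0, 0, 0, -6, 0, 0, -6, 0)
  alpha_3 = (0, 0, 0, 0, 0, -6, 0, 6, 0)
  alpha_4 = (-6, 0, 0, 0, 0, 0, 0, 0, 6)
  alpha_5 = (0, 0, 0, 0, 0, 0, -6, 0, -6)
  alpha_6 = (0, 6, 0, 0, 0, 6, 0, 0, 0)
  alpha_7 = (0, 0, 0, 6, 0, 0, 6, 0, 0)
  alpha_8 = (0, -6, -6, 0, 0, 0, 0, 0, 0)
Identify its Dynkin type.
type A_8

Compute the Cartan integers a_ij = 2(alpha_i, alpha_j)/(alpha_j, alpha_j); the resulting 8x8 Cartan matrix is
[[2, -1, 0, 0, 0, 0, -1, 0], [-1, 2, -1, 0, 0, 0, 0, 0], [0, -1, 2, 0, 0, -1, 0, 0], [0, 0, 0, 2, -1, 0, 0, 0], [0, 0, 0, -1, 2, 0, -1, 0], [0, 0, -1, 0, 0, 2, 0, -1], [-1, 0, 0, 0, -1, 0, 2, 0], [0, 0, 0, 0, 0, -1, 0, 2]].
All simple roots have the same length, so the diagram is simply laced. The associated Dynkin diagram is a chain of 8 nodes with single edges (A_8), so the type is A_8 (the algebra sl(9)).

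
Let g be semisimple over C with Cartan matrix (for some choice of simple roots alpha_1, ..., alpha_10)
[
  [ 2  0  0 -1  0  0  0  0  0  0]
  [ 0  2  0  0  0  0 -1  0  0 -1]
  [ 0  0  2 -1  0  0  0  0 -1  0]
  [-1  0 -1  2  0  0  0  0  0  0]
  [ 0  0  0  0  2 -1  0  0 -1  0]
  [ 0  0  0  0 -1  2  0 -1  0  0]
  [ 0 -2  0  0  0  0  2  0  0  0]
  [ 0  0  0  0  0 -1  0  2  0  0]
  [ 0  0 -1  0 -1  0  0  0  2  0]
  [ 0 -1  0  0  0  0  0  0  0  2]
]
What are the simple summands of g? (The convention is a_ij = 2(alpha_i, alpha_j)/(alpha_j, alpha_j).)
A_7 (sl(8)) + C_3 (sp(6))

The diagram associated to this matrix has two connected components: the simple roots {alpha_1, alpha_3, alpha_4, alpha_5, alpha_6, alpha_8, alpha_9} form a chain of 7 nodes with single edges (A_7), and {alpha_2, alpha_7, alpha_10} form a chain of 3 nodes with a double edge at one end; the terminal node there is the unique long simple root (C_3). A semisimple Lie algebra decomposes uniquely as the direct sum of simple ideals, one per connected component of its Dynkin diagram, so g ≅ A_7 ⊕ C_3 (dimension 63 + 21 = 84).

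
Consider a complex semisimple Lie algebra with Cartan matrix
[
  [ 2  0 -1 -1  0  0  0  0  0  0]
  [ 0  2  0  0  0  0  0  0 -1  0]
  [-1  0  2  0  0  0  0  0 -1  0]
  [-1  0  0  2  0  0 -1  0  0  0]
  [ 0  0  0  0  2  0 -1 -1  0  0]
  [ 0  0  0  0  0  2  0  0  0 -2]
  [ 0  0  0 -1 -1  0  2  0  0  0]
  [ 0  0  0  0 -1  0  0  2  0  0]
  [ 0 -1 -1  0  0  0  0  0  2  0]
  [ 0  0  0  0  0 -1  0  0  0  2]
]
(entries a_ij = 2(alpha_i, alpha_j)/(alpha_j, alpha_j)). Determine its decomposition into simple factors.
type A_8 + type B_2

The diagram associated to this matrix has two connected components: the simple roots {alpha_1, alpha_2, alpha_3, alpha_4, alpha_5, alpha_7, alpha_8, alpha_9} form a chain of 8 nodes with single edges (A_8), and {alpha_6, alpha_10} form a chain of 2 nodes with a double edge at one end; the terminal node there is the unique short simple root (B_2). A semisimple Lie algebra decomposes uniquely as the direct sum of simple ideals, one per connected component of its Dynkin diagram, so g ≅ A_8 ⊕ B_2 (dimension 80 + 10 = 90).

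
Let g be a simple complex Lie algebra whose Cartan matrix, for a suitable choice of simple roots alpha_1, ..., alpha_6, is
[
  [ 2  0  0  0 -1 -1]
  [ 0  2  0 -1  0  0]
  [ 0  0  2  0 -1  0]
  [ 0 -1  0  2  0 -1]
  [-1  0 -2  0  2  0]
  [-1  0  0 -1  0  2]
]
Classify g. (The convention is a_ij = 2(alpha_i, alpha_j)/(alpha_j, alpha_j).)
The matrix has rank 6 with 2's on the diagonal. Reading the off-diagonal entries as Dynkin edges (a single edge where a_ij = a_ji = -1; a double or triple edge where a_ij * a_ji = 2 or 3), the diagram is a chain of 6 nodes with a double edge at one end; the terminal node there is the unique short simple root (B_6). One simple-root ordering that puts it in standard form is (alpha_2, alpha_4, alpha_6, alpha_1, alpha_5, alpha_3). So the algebra is type B_6, i.e. so(13).

B_6 (so(13))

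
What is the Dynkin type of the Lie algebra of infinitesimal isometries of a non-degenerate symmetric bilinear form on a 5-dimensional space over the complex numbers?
type B_2

This is so(5) with 5 odd, which has dimension 5(5-1)/2 = 10 and rank (5-1)/2 = 2. In the classification of classical Lie algebras, the orthogonal algebra so(2n+1) in an odd number of variables has type B_n; here n = 2, so the Dynkin diagram is a chain of 2 nodes with a double edge at one end; the terminal node there is the unique short simple root (B_2). Hence the type is B_2.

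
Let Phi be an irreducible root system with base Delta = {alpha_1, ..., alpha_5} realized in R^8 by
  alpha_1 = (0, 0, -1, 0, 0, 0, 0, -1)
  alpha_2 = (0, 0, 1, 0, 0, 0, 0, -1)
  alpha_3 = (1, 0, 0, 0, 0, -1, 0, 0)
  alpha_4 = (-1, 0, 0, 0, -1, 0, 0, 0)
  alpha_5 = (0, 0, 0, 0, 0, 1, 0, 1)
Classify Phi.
Compute the Cartan integers a_ij = 2(alpha_i, alpha_j)/(alpha_j, alpha_j); the resulting 5x5 Cartan matrix is
[[2, 0, 0, 0, -1], [0, 2, 0, 0, -1], [0, 0, 2, -1, -1], [0, 0, -1, 2, 0], [-1, -1, -1, 0, 2]].
All simple roots have the same length, so the diagram is simply laced. The associated Dynkin diagram is a chain of 3 nodes with a fork of two nodes at one end (D_5), so the type is D_5 (the algebra so(10)).

D_5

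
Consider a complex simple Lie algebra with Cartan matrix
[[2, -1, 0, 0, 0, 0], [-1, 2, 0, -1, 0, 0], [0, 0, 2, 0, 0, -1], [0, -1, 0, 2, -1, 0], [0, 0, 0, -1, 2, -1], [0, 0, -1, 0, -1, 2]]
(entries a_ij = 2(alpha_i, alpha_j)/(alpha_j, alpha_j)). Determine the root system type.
A_6

The matrix has rank 6 with 2's on the diagonal. Reading the off-diagonal entries as Dynkin edges (a single edge where a_ij = a_ji = -1; a double or triple edge where a_ij * a_ji = 2 or 3), the diagram is a chain of 6 nodes with single edges (A_6). One simple-root ordering that puts it in standard form is (alpha_1, alpha_2, alpha_4, alpha_5, alpha_6, alpha_3). So the algebra is type A_6, i.e. sl(7).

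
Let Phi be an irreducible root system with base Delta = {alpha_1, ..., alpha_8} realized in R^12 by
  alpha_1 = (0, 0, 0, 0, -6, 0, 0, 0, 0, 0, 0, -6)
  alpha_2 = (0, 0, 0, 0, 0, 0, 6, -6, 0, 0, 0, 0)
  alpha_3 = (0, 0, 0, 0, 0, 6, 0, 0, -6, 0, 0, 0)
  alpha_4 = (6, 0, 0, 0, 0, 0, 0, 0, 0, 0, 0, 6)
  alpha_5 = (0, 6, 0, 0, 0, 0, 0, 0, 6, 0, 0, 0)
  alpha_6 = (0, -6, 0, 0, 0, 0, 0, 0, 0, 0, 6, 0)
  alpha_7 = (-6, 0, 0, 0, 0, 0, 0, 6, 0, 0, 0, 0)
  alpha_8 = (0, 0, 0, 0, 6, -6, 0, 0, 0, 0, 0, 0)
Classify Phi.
type A_8

Compute the Cartan integers a_ij = 2(alpha_i, alpha_j)/(alpha_j, alpha_j); the resulting 8x8 Cartan matrix is
[[2, 0, 0, -1, 0, 0, 0, -1], [0, 2, 0, 0, 0, 0, -1, 0], [0, 0, 2, 0, -1, 0, 0, -1], [-1, 0, 0, 2, 0, 0, -1, 0], [0, 0, -1, 0, 2, -1, 0, 0], [0, 0, 0, 0, -1, 2, 0, 0], [0, -1, 0, -1, 0, 0, 2, 0], [-1, 0, -1, 0, 0, 0, 0, 2]].
All simple roots have the same length, so the diagram is simply laced. The associated Dynkin diagram is a chain of 8 nodes with single edges (A_8), so the type is A_8 (the algebra sl(9)).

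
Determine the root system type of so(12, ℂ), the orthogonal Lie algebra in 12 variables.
This is so(12) with 12 even, which has dimension 12(12-1)/2 = 66 and rank 12/2 = 6. In the classification of classical Lie algebras, the orthogonal algebra so(2n) in an even number of variables has type D_n; here n = 6, so the Dynkin diagram is a chain of 4 nodes with a fork of two nodes at one end (D_6). Hence the type is D_6.

D_6 (so(12))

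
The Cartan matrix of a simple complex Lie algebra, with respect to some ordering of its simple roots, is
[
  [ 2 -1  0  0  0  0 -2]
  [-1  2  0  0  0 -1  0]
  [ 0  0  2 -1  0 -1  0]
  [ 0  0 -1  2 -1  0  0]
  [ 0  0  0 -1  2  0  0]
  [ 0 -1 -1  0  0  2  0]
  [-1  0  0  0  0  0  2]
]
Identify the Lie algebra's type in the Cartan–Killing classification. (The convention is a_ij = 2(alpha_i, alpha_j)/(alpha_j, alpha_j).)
B_7

The matrix has rank 7 with 2's on the diagonal. Reading the off-diagonal entries as Dynkin edges (a single edge where a_ij = a_ji = -1; a double or triple edge where a_ij * a_ji = 2 or 3), the diagram is a chain of 7 nodes with a double edge at one end; the terminal node there is the unique short simple root (B_7). One simple-root ordering that puts it in standard form is (alpha_5, alpha_4, alpha_3, alpha_6, alpha_2, alpha_1, alpha_7). So the algebra is type B_7, i.e. so(15).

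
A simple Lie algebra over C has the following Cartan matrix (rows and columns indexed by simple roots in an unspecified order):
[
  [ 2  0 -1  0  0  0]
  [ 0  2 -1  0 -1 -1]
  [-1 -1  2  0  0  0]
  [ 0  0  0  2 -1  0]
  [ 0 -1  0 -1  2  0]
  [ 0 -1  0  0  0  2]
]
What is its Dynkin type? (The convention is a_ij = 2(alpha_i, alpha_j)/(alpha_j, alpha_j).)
E_6

The matrix has rank 6 with 2's on the diagonal. Reading the off-diagonal entries as Dynkin edges (a single edge where a_ij = a_ji = -1; a double or triple edge where a_ij * a_ji = 2 or 3), the diagram is a chain of 5 nodes with one extra node attached to the third node from one end (E_6). One simple-root ordering that puts it in standard form is (alpha_4, alpha_6, alpha_5, alpha_2, alpha_3, alpha_1). So the algebra is type E_6.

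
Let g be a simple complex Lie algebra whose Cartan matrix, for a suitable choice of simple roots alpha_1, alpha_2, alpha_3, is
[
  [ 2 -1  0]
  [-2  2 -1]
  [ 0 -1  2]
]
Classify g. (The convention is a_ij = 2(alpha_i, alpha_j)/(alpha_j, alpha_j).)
B_3

The matrix has rank 3 with 2's on the diagonal. Reading the off-diagonal entries as Dynkin edges (a single edge where a_ij = a_ji = -1; a double or triple edge where a_ij * a_ji = 2 or 3), the diagram is a chain of 3 nodes with a double edge at one end; the terminal node there is the unique short simple root (B_3). One simple-root ordering that puts it in standard form is (alpha_3, alpha_2, alpha_1). So the algebra is type B_3, i.e. so(7).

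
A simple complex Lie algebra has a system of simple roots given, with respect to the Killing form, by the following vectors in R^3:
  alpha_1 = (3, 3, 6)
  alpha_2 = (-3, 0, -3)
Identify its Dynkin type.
G_2

Compute the Cartan integers a_ij = 2(alpha_i, alpha_j)/(alpha_j, alpha_j); the resulting 2x2 Cartan matrix is
[[2, -3], [-1, 2]].
The roots have two lengths (squared-length ratio 3:1); the short ones are alpha_{2}. The associated Dynkin diagram is two nodes joined by a triple edge (G_2), so the type is G_2.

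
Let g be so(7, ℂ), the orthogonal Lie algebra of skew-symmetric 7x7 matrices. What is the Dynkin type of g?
B3

This is so(7) with 7 odd, which has dimension 7(7-1)/2 = 21 and rank (7-1)/2 = 3. In the classification of classical Lie algebras, the orthogonal algebra so(2n+1) in an odd number of variables has type B_n; here n = 3, so the Dynkin diagram is a chain of 3 nodes with a double edge at one end; the terminal node there is the unique short simple root (B_3). Hence the type is B_3.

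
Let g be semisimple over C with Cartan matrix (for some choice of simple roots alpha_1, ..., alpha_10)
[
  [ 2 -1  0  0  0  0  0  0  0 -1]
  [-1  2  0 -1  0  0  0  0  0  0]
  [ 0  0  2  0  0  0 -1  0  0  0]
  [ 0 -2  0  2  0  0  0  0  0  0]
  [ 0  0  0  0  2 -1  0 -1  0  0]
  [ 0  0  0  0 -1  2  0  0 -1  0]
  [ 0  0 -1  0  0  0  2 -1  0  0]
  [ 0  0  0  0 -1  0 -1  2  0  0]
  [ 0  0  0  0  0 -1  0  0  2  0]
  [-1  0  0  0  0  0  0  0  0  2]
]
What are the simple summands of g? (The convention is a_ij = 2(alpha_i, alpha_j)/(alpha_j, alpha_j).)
The diagram associated to this matrix has two connected components: the simple roots {alpha_3, alpha_5, alpha_6, alpha_7, alpha_8, alpha_9} form a chain of 6 nodes with single edges (A_6), and {alpha_1, alpha_2, alpha_4, alpha_10} form a chain of 4 nodes with a double edge at one end; the terminal node there is the unique long simple root (C_4). A semisimple Lie algebra decomposes uniquely as the direct sum of simple ideals, one per connected component of its Dynkin diagram, so g ≅ A_6 ⊕ C_4 (dimension 48 + 36 = 84).

A6 ⊕ C4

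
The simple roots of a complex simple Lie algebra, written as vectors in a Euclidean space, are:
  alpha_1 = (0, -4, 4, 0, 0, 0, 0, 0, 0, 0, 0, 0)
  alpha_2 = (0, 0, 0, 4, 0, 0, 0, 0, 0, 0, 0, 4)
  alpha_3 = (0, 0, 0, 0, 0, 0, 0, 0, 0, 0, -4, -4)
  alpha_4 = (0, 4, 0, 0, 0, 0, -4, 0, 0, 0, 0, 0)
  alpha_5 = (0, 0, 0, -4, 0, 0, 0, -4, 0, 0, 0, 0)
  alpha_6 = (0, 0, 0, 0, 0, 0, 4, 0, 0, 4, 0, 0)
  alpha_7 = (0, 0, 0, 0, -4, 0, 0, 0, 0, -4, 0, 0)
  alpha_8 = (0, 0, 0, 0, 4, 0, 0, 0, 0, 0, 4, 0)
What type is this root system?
A_8 (sl(9))

Compute the Cartan integers a_ij = 2(alpha_i, alpha_j)/(alpha_j, alpha_j); the resulting 8x8 Cartan matrix is
[[2, 0, 0, -1, 0, 0, 0, 0], [0, 2, -1, 0, -1, 0, 0, 0], [0, -1, 2, 0, 0, 0, 0, -1], [-1, 0, 0, 2, 0, -1, 0, 0], [0, -1, 0, 0, 2, 0, 0, 0], [0, 0, 0, -1, 0, 2, -1, 0], [0, 0, 0, 0, 0, -1, 2, -1], [0, 0, -1, 0, 0, 0, -1, 2]].
All simple roots have the same length, so the diagram is simply laced. The associated Dynkin diagram is a chain of 8 nodes with single edges (A_8), so the type is A_8 (the algebra sl(9)).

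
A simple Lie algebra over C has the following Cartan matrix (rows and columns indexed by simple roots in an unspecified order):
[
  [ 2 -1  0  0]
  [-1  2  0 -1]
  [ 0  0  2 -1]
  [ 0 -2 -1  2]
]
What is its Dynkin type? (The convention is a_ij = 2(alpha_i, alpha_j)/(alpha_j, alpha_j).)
The matrix has rank 4 with 2's on the diagonal. Reading the off-diagonal entries as Dynkin edges (a single edge where a_ij = a_ji = -1; a double or triple edge where a_ij * a_ji = 2 or 3), the diagram is a chain of 4 nodes with a double edge between the middle two (F_4). One simple-root ordering that puts it in standard form is (alpha_3, alpha_4, alpha_2, alpha_1). So the algebra is type F_4.

F4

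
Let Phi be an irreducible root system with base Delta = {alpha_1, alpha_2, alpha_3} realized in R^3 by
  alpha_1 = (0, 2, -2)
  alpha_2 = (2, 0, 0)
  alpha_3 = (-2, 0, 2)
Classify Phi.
B_3 (so(7))

Compute the Cartan integers a_ij = 2(alpha_i, alpha_j)/(alpha_j, alpha_j); the resulting 3x3 Cartan matrix is
[[2, 0, -1], [0, 2, -1], [-1, -2, 2]].
The roots have two lengths (squared-length ratio 2:1); the short ones are alpha_{2}. The associated Dynkin diagram is a chain of 3 nodes with a double edge at one end; the terminal node there is the unique short simple root (B_3), so the type is B_3 (the algebra so(7)).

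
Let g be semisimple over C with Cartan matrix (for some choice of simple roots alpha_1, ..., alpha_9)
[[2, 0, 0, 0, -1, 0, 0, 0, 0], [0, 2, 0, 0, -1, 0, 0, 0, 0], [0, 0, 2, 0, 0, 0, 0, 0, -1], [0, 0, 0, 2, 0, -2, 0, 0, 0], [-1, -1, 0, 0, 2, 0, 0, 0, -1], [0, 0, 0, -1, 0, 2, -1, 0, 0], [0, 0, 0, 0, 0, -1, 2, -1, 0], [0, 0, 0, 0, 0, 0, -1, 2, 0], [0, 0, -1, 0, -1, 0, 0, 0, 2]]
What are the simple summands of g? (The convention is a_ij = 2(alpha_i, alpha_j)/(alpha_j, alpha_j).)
The diagram associated to this matrix has two connected components: the simple roots {alpha_4, alpha_6, alpha_7, alpha_8} form a chain of 4 nodes with a double edge at one end; the terminal node there is the unique long simple root (C_4), and {alpha_1, alpha_2, alpha_3, alpha_5, alpha_9} form a chain of 3 nodes with a fork of two nodes at one end (D_5). A semisimple Lie algebra decomposes uniquely as the direct sum of simple ideals, one per connected component of its Dynkin diagram, so g ≅ C_4 ⊕ D_5 (dimension 36 + 45 = 81).

type C_4 ⊕ type D_5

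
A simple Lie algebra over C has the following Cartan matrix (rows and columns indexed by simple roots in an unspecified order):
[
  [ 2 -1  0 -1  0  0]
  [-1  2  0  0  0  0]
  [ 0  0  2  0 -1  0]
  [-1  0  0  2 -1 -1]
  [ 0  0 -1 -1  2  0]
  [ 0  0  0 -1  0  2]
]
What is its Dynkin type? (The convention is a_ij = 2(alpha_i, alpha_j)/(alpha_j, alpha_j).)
type E_6

The matrix has rank 6 with 2's on the diagonal. Reading the off-diagonal entries as Dynkin edges (a single edge where a_ij = a_ji = -1; a double or triple edge where a_ij * a_ji = 2 or 3), the diagram is a chain of 5 nodes with one extra node attached to the third node from one end (E_6). One simple-root ordering that puts it in standard form is (alpha_2, alpha_6, alpha_1, alpha_4, alpha_5, alpha_3). So the algebra is type E_6.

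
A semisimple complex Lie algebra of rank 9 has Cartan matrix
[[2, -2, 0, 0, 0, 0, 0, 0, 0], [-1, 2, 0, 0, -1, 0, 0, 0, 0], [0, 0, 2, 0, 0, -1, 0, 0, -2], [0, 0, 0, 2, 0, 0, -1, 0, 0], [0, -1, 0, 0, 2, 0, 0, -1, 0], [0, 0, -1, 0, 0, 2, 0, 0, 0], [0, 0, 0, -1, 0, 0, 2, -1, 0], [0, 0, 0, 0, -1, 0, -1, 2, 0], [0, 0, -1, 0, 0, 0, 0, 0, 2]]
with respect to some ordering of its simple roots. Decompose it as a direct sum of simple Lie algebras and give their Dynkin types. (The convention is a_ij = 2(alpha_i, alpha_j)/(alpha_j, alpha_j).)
B3 + C6

The diagram associated to this matrix has two connected components: the simple roots {alpha_3, alpha_6, alpha_9} form a chain of 3 nodes with a double edge at one end; the terminal node there is the unique short simple root (B_3), and {alpha_1, alpha_2, alpha_4, alpha_5, alpha_7, alpha_8} form a chain of 6 nodes with a double edge at one end; the terminal node there is the unique long simple root (C_6). A semisimple Lie algebra decomposes uniquely as the direct sum of simple ideals, one per connected component of its Dynkin diagram, so g ≅ B_3 ⊕ C_6 (dimension 21 + 78 = 99).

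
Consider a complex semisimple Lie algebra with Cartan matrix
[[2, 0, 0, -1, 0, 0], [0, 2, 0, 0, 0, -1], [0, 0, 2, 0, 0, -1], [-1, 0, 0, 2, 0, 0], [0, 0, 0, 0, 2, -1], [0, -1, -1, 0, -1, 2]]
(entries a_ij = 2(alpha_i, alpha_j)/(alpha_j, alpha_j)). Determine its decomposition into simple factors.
The diagram associated to this matrix has two connected components: the simple roots {alpha_1, alpha_4} form a chain of 2 nodes with single edges (A_2), and {alpha_2, alpha_3, alpha_5, alpha_6} form a chain of 2 nodes with a fork of two nodes at one end (D_4). A semisimple Lie algebra decomposes uniquely as the direct sum of simple ideals, one per connected component of its Dynkin diagram, so g ≅ A_2 ⊕ D_4 (dimension 8 + 28 = 36).

A_2 (sl(3)) ⊕ D_4 (so(8))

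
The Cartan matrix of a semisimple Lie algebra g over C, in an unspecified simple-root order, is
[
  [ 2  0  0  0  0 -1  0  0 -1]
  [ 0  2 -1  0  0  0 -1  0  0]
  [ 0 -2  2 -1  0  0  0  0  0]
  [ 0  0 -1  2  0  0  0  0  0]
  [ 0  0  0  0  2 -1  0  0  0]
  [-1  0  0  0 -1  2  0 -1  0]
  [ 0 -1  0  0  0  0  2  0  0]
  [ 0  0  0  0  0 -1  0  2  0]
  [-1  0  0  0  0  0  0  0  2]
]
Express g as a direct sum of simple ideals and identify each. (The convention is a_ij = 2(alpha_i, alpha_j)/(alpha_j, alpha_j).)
The diagram associated to this matrix has two connected components: the simple roots {alpha_1, alpha_5, alpha_6, alpha_8, alpha_9} form a chain of 3 nodes with a fork of two nodes at one end (D_5), and {alpha_2, alpha_3, alpha_4, alpha_7} form a chain of 4 nodes with a double edge between the middle two (F_4). A semisimple Lie algebra decomposes uniquely as the direct sum of simple ideals, one per connected component of its Dynkin diagram, so g ≅ D_5 ⊕ F_4 (dimension 45 + 52 = 97).

D_5 ⊕ F_4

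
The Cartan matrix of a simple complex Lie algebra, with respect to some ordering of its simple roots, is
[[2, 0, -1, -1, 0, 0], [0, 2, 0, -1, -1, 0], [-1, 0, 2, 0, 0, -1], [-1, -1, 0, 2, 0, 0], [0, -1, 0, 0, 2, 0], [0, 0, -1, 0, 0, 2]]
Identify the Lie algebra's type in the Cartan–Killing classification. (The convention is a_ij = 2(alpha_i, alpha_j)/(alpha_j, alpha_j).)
The matrix has rank 6 with 2's on the diagonal. Reading the off-diagonal entries as Dynkin edges (a single edge where a_ij = a_ji = -1; a double or triple edge where a_ij * a_ji = 2 or 3), the diagram is a chain of 6 nodes with single edges (A_6). One simple-root ordering that puts it in standard form is (alpha_5, alpha_2, alpha_4, alpha_1, alpha_3, alpha_6). So the algebra is type A_6, i.e. sl(7).

A6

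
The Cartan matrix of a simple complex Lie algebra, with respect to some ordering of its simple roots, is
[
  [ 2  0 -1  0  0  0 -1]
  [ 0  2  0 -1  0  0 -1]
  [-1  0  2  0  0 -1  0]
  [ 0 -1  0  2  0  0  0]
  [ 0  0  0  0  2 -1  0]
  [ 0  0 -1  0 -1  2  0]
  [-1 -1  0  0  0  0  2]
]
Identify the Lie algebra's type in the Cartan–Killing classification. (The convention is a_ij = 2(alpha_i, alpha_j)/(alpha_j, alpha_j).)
A_7 (sl(8))

The matrix has rank 7 with 2's on the diagonal. Reading the off-diagonal entries as Dynkin edges (a single edge where a_ij = a_ji = -1; a double or triple edge where a_ij * a_ji = 2 or 3), the diagram is a chain of 7 nodes with single edges (A_7). One simple-root ordering that puts it in standard form is (alpha_4, alpha_2, alpha_7, alpha_1, alpha_3, alpha_6, alpha_5). So the algebra is type A_7, i.e. sl(8).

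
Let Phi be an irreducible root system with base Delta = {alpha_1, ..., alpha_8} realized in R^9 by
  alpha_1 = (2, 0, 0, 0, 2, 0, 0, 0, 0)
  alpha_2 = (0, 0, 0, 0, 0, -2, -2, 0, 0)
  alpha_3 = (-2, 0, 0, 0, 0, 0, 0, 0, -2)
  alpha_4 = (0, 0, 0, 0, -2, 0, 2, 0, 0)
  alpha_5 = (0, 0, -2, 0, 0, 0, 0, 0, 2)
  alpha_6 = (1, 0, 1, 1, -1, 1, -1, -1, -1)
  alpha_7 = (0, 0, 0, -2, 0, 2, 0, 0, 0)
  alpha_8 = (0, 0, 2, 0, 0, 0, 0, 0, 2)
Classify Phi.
type E_8

Compute the Cartan integers a_ij = 2(alpha_i, alpha_j)/(alpha_j, alpha_j); the resulting 8x8 Cartan matrix is
[[2, 0, -1, -1, 0, 0, 0, 0], [0, 2, 0, -1, 0, 0, -1, 0], [-1, 0, 2, 0, -1, 0, 0, -1], [-1, -1, 0, 2, 0, 0, 0, 0], [0, 0, -1, 0, 2, -1, 0, 0], [0, 0, 0, 0, -1, 2, 0, 0], [0, -1, 0, 0, 0, 0, 2, 0], [0, 0, -1, 0, 0, 0, 0, 2]].
All simple roots have the same length, so the diagram is simply laced. The associated Dynkin diagram is a chain of 7 nodes with one extra node attached to the third node from one end (E_8), so the type is E_8.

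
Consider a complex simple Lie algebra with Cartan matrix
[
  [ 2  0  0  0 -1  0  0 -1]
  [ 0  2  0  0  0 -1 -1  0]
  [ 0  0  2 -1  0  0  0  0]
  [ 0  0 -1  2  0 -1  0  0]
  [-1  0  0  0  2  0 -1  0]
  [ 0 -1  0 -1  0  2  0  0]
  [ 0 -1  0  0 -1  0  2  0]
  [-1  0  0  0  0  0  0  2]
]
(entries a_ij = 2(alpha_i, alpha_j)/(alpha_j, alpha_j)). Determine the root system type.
The matrix has rank 8 with 2's on the diagonal. Reading the off-diagonal entries as Dynkin edges (a single edge where a_ij = a_ji = -1; a double or triple edge where a_ij * a_ji = 2 or 3), the diagram is a chain of 8 nodes with single edges (A_8). One simple-root ordering that puts it in standard form is (alpha_3, alpha_4, alpha_6, alpha_2, alpha_7, alpha_5, alpha_1, alpha_8). So the algebra is type A_8, i.e. sl(9).

A_8 (sl(9))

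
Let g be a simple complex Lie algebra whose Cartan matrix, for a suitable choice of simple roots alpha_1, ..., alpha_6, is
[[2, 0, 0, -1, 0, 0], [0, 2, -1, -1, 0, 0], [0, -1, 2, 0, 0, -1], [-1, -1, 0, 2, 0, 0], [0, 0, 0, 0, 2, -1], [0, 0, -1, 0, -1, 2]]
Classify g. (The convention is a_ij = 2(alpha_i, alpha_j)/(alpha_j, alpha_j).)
The matrix has rank 6 with 2's on the diagonal. Reading the off-diagonal entries as Dynkin edges (a single edge where a_ij = a_ji = -1; a double or triple edge where a_ij * a_ji = 2 or 3), the diagram is a chain of 6 nodes with single edges (A_6). One simple-root ordering that puts it in standard form is (alpha_1, alpha_4, alpha_2, alpha_3, alpha_6, alpha_5). So the algebra is type A_6, i.e. sl(7).

A6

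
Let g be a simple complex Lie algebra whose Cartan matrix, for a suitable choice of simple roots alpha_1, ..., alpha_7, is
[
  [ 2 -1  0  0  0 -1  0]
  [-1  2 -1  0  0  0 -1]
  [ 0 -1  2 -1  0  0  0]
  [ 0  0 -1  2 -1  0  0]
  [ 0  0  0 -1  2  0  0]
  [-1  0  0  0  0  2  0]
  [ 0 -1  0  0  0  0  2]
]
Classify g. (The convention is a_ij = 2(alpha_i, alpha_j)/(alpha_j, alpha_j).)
The matrix has rank 7 with 2's on the diagonal. Reading the off-diagonal entries as Dynkin edges (a single edge where a_ij = a_ji = -1; a double or triple edge where a_ij * a_ji = 2 or 3), the diagram is a chain of 6 nodes with one extra node attached to the third node from one end (E_7). One simple-root ordering that puts it in standard form is (alpha_6, alpha_7, alpha_1, alpha_2, alpha_3, alpha_4, alpha_5). So the algebra is type E_7.

E_7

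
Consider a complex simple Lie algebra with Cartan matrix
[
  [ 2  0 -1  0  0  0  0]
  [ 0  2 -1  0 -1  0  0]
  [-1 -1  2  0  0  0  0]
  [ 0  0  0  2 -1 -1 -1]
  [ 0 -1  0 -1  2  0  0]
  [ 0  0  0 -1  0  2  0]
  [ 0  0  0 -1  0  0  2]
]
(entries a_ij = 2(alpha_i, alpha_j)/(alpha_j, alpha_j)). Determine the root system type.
The matrix has rank 7 with 2's on the diagonal. Reading the off-diagonal entries as Dynkin edges (a single edge where a_ij = a_ji = -1; a double or triple edge where a_ij * a_ji = 2 or 3), the diagram is a chain of 5 nodes with a fork of two nodes at one end (D_7). One simple-root ordering that puts it in standard form is (alpha_1, alpha_3, alpha_2, alpha_5, alpha_4, alpha_7, alpha_6). So the algebra is type D_7, i.e. so(14).

D_7 (so(14))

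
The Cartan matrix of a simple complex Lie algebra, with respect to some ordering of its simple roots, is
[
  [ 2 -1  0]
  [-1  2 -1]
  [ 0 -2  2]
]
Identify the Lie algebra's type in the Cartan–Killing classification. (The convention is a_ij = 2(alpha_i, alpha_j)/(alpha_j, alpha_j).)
type C_3

The matrix has rank 3 with 2's on the diagonal. Reading the off-diagonal entries as Dynkin edges (a single edge where a_ij = a_ji = -1; a double or triple edge where a_ij * a_ji = 2 or 3), the diagram is a chain of 3 nodes with a double edge at one end; the terminal node there is the unique long simple root (C_3). One simple-root ordering that puts it in standard form is (alpha_1, alpha_2, alpha_3). So the algebra is type C_3, i.e. sp(6).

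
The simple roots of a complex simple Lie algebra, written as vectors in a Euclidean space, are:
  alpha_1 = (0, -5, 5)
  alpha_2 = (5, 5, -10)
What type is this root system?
Compute the Cartan integers a_ij = 2(alpha_i, alpha_j)/(alpha_j, alpha_j); the resulting 2x2 Cartan matrix is
[[2, -1], [-3, 2]].
The roots have two lengths (squared-length ratio 3:1); the short ones are alpha_{1}. The associated Dynkin diagram is two nodes joined by a triple edge (G_2), so the type is G_2.

G2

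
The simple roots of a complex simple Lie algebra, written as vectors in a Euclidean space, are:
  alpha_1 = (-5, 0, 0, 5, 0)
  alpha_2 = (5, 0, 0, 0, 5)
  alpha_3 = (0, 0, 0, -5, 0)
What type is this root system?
B_3

Compute the Cartan integers a_ij = 2(alpha_i, alpha_j)/(alpha_j, alpha_j); the resulting 3x3 Cartan matrix is
[[2, -1, -2], [-1, 2, 0], [-1, 0, 2]].
The roots have two lengths (squared-length ratio 2:1); the short ones are alpha_{3}. The associated Dynkin diagram is a chain of 3 nodes with a double edge at one end; the terminal node there is the unique short simple root (B_3), so the type is B_3 (the algebra so(7)).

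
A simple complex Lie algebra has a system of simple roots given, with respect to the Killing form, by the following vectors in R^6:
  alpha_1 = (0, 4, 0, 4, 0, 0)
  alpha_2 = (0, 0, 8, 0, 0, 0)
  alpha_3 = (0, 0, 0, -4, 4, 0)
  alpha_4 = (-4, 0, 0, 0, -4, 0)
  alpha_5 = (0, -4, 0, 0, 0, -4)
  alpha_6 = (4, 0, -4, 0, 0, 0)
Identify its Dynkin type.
Compute the Cartan integers a_ij = 2(alpha_i, alpha_j)/(alpha_j, alpha_j); the resulting 6x6 Cartan matrix is
[[2, 0, -1, 0, -1, 0], [0, 2, 0, 0, 0, -2], [-1, 0, 2, -1, 0, 0], [0, 0, -1, 2, 0, -1], [-1, 0, 0, 0, 2, 0], [0, -1, 0, -1, 0, 2]].
The roots have two lengths (squared-length ratio 2:1); the short ones are alpha_{1,3,4,5,6}. The associated Dynkin diagram is a chain of 6 nodes with a double edge at one end; the terminal node there is the unique long simple root (C_6), so the type is C_6 (the algebra sp(12)).

C_6 (sp(12))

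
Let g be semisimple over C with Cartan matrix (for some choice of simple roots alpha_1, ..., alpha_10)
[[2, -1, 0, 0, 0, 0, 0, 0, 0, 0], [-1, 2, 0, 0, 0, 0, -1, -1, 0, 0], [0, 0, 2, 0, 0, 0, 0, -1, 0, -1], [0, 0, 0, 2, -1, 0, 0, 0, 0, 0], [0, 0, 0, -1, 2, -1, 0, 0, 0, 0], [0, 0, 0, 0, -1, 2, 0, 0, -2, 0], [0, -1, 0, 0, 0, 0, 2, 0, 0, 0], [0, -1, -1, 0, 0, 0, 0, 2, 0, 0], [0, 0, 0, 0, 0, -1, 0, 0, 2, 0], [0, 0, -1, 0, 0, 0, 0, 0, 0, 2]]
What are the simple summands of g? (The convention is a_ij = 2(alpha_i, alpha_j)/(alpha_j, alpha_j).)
B_4 (so(9)) ⊕ D_6 (so(12))

The diagram associated to this matrix has two connected components: the simple roots {alpha_4, alpha_5, alpha_6, alpha_9} form a chain of 4 nodes with a double edge at one end; the terminal node there is the unique short simple root (B_4), and {alpha_1, alpha_2, alpha_3, alpha_7, alpha_8, alpha_10} form a chain of 4 nodes with a fork of two nodes at one end (D_6). A semisimple Lie algebra decomposes uniquely as the direct sum of simple ideals, one per connected component of its Dynkin diagram, so g ≅ B_4 ⊕ D_6 (dimension 36 + 66 = 102).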